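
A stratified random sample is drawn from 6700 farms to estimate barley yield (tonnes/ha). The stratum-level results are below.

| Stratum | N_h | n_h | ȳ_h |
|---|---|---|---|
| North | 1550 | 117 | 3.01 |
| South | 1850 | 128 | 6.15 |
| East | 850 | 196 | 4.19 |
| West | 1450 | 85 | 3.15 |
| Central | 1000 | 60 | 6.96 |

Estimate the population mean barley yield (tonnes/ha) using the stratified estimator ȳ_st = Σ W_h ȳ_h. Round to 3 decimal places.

N = Σ N_h = 6700. Stratum weights W_h = N_h/N.
ȳ_st = (1550·3.01 + 1850·6.15 + 850·4.19 + 1450·3.15 + 1000·6.96) / 6700 = 4.64657

ȳ_st ≈ 4.647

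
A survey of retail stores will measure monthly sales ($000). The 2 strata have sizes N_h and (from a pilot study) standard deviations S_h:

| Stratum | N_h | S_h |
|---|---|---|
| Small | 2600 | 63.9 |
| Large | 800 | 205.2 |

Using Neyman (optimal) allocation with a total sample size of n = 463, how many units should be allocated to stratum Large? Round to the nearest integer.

Neyman allocation: n_h = n · N_h S_h / Σ N_i S_i, with n = 463.
  stratum Small: N_h·S_h = 2600·63.9 = 166140.00
  stratum Large: N_h·S_h = 800·205.2 = 164160.00
Σ N_h S_h = 330300.00
n for stratum Large = 463·164160.00/330300.00 = 230.112 → 230

230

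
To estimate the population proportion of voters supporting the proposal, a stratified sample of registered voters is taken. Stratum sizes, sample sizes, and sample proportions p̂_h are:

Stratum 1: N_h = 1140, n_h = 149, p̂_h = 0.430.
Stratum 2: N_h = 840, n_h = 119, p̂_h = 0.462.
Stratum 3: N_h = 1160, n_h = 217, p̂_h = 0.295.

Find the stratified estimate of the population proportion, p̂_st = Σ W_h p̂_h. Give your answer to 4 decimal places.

N = 3140; stratum weights W_h = N_h/N.
p̂_st = Σ W_h p̂_h = (1140·0.430 + 840·0.462 + 1160·0.295)/3140 = 0.38869

p̂_st ≈ 0.3887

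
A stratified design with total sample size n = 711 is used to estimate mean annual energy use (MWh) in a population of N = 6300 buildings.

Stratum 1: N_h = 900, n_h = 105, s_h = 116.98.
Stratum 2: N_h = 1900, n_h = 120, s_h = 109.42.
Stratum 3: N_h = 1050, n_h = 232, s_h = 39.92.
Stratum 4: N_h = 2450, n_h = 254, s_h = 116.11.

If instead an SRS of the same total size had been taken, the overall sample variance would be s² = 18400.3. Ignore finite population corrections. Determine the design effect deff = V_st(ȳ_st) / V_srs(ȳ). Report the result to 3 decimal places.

deff ≈ 0.771

V̂(ȳ_st) = Σ W_h² s_h²/n_h, with W_h = N_h/N and N = 6300:
  stratum 1: (900/6300)²·116.98²/105 = 2.65973
  stratum 2: (1900/6300)²·109.42²/120 = 9.07483
  stratum 3: (1050/6300)²·39.92²/232 = 0.190805
  stratum 4: (2450/6300)²·116.11²/254 = 8.02706
V_st = 19.9524
V_srs = s²/n = 18400.3/711 = 25.8795
deff = V_st / V_srs = 19.9524/25.8795 = 0.7710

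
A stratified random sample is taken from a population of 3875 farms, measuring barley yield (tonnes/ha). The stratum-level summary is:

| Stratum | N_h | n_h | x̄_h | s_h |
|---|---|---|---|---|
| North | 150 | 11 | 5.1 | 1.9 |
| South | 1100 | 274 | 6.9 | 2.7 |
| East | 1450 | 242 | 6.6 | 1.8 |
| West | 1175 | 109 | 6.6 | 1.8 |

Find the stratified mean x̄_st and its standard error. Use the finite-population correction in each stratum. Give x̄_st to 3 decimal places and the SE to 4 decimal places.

x̄_st = Σ W_h x̄_h = (150·5.1 + 1100·6.9 + 1450·6.6 + 1175·6.6)/3875 = 6.62710
V̂(x̄_st) = Σ W_h² (1 − n_h/N_h) s_h²/n_h, with W_h = N_h/N and N = 3875:
  stratum North: (150/3875)²·(1 − 11/150)·1.9²/11 = 0.000455698
  stratum South: (1100/3875)²·(1 − 274/1100)·2.7²/274 = 0.00160993
  stratum East: (1450/3875)²·(1 − 242/1450)·1.8²/242 = 0.00156178
  stratum West: (1175/3875)²·(1 − 109/1175)·1.8²/109 = 0.00247953
V̂(x̄_st) = 0.00610694
SE(x̄_st) = √0.00610694 = 0.0781469

x̄_st ≈ 6.627, SE ≈ 0.0781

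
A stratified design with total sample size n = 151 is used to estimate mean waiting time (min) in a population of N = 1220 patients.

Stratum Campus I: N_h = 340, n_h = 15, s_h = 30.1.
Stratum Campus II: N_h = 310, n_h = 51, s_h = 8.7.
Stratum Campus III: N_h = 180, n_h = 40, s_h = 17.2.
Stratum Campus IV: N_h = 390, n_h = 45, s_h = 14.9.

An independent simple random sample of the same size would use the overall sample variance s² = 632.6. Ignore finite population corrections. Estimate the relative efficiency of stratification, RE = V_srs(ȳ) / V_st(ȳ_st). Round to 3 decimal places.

V̂(ȳ_st) = Σ W_h² s_h²/n_h, with W_h = N_h/N and N = 1220:
  stratum Campus I: (340/1220)²·30.1²/15 = 4.69116
  stratum Campus II: (310/1220)²·8.7²/51 = 0.0958235
  stratum Campus III: (180/1220)²·17.2²/40 = 0.160999
  stratum Campus IV: (390/1220)²·14.9²/45 = 0.504161
V_st = 5.45214
V_srs = s²/n = 632.6/151 = 4.1894
Relative efficiency = V_srs / V_st = 4.1894/5.45214 = 0.7684

RE ≈ 0.768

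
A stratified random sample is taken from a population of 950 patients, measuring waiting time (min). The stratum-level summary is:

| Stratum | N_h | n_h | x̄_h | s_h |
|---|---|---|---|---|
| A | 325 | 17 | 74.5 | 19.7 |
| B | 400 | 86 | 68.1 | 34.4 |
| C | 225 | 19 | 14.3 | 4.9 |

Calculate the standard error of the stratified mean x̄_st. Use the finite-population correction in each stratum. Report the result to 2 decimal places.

SE(x̄_st) ≈ 2.12

V̂(x̄_st) = Σ W_h² (1 − n_h/N_h) s_h²/n_h, with W_h = N_h/N and N = 950:
  stratum A: (325/950)²·(1 − 17/325)·19.7²/17 = 2.53204
  stratum B: (400/950)²·(1 − 86/400)·34.4²/86 = 1.91497
  stratum C: (225/950)²·(1 − 19/225)·4.9²/19 = 0.0648995
V̂(x̄_st) = 4.5119
SE(x̄_st) = √4.5119 = 2.12412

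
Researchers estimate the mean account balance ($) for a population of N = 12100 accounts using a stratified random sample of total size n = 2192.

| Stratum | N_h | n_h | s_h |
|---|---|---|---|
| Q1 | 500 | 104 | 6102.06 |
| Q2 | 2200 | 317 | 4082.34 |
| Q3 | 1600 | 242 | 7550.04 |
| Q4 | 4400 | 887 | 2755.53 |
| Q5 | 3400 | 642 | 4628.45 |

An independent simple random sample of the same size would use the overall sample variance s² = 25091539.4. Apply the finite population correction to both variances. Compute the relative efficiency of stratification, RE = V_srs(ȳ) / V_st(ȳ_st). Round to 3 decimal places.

RE ≈ 1.102

V̂(ȳ_st) = Σ W_h² (1 − n_h/N_h) s_h²/n_h, with W_h = N_h/N and N = 12100:
  stratum Q1: (500/12100)²·(1 − 104/500)·6102.06²/104 = 484.188
  stratum Q2: (2200/12100)²·(1 − 317/2200)·4082.34²/317 = 1487.51
  stratum Q3: (1600/12100)²·(1 − 242/1600)·7550.04²/242 = 3495.68
  stratum Q4: (4400/12100)²·(1 − 887/4400)·2755.53²/887 = 903.747
  stratum Q5: (3400/12100)²·(1 − 642/3400)·4628.45²/642 = 2137.17
V_st = 8508.3
V_srs = (1 − 2192/12100)·25091539.4/2192 = 9373.19
Relative efficiency = V_srs / V_st = 9373.19/8508.3 = 1.1017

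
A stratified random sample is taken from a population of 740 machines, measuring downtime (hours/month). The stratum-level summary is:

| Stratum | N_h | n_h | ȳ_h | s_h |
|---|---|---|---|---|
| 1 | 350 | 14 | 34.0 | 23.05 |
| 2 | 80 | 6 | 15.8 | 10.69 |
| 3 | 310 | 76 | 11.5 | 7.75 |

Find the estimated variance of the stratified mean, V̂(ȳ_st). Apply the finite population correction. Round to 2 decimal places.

V̂(ȳ_st) = Σ W_h² (1 − n_h/N_h) s_h²/n_h, with W_h = N_h/N and N = 740:
  stratum 1: (350/740)²·(1 − 14/350)·23.05²/14 = 8.15
  stratum 2: (80/740)²·(1 − 6/80)·10.69²/6 = 0.205903
  stratum 3: (310/740)²·(1 − 76/310)·7.75²/76 = 0.10469
V̂(ȳ_st) = 8.46059

V̂(ȳ_st) ≈ 8.46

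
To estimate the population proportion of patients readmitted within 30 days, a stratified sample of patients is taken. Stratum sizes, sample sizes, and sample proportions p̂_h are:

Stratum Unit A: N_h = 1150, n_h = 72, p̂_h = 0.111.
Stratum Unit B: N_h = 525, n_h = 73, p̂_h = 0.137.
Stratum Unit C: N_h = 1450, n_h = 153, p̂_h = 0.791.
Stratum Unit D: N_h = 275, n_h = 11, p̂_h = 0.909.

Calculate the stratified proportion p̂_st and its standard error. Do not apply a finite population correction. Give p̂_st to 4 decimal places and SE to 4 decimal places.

N = 3400; stratum weights W_h = N_h/N.
p̂_st = Σ W_h p̂_h = (1150·0.111 + 525·0.137 + 1450·0.791 + 275·0.909)/3400 = 0.46956
V̂(p̂_st) = Σ W_h² p̂_h(1−p̂_h)/(n_h−1):
  stratum Unit A: (1150/3400)²·0.111·0.889/71 = 0.000159003
  stratum Unit B: (525/3400)²·0.137·0.863/72 = 3.91525e-05
  stratum Unit C: (1450/3400)²·0.791·0.209/152 = 0.000197814
  stratum Unit D: (275/3400)²·0.909·0.091/10 = 5.41144e-05
V̂(p̂_st) = 0.000450084; SE = √V̂ = 0.0212152

p̂_st ≈ 0.4696, SE ≈ 0.0212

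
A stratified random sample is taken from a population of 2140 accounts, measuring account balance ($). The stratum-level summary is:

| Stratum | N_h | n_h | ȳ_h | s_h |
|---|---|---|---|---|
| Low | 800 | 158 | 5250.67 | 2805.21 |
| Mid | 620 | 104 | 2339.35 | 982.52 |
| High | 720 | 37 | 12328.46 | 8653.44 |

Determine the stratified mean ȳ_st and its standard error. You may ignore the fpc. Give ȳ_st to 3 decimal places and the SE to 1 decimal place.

ȳ_st = Σ W_h ȳ_h = (800·5250.67 + 620·2339.35 + 720·12328.46)/2140 = 6788.51598
V̂(ȳ_st) = Σ W_h² s_h²/n_h, with W_h = N_h/N and N = 2140:
  stratum Low: (800/2140)²·2805.21²/158 = 6960.27
  stratum Mid: (620/2140)²·982.52²/104 = 779.122
  stratum High: (720/2140)²·8653.44²/37 = 229094
V̂(ȳ_st) = 236833
SE(ȳ_st) = √236833 = 486.655

ȳ_st ≈ 6788.516, SE ≈ 486.7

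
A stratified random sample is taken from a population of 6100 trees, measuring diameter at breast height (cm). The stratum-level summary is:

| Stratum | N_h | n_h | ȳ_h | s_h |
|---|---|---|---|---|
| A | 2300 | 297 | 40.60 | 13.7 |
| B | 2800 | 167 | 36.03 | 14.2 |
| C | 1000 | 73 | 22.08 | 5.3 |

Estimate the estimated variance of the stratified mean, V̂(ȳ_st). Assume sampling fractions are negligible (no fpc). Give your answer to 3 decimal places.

V̂(ȳ_st) ≈ 0.355

V̂(ȳ_st) = Σ W_h² s_h²/n_h, with W_h = N_h/N and N = 6100:
  stratum A: (2300/6100)²·13.7²/297 = 0.0898423
  stratum B: (2800/6100)²·14.2²/167 = 0.2544
  stratum C: (1000/6100)²·5.3²/73 = 0.0103412
V̂(ȳ_st) = 0.354583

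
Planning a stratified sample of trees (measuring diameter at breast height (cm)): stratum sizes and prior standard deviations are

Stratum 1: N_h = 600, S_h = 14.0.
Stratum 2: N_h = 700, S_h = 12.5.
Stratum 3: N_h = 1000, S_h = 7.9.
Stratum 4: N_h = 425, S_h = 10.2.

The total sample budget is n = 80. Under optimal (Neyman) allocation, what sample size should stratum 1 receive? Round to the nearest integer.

Neyman allocation: n_h = n · N_h S_h / Σ N_i S_i, with n = 80.
  stratum 1: N_h·S_h = 600·14.0 = 8400.00
  stratum 2: N_h·S_h = 700·12.5 = 8750.00
  stratum 3: N_h·S_h = 1000·7.9 = 7900.00
  stratum 4: N_h·S_h = 425·10.2 = 4335.00
Σ N_h S_h = 29385.00
n for stratum 1 = 80·8400.00/29385.00 = 22.869 → 23

23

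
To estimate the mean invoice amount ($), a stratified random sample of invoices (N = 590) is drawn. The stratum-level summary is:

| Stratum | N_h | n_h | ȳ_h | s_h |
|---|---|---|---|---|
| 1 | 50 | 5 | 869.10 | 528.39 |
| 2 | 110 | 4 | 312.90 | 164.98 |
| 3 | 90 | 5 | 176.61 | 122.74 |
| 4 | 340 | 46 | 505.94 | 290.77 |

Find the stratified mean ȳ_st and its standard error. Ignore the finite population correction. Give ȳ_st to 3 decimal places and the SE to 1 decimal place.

ȳ_st ≈ 450.489, SE ≈ 36.3

ȳ_st = Σ W_h ȳ_h = (50·869.10 + 110·312.90 + 90·176.61 + 340·505.94)/590 = 450.48898
V̂(ȳ_st) = Σ W_h² s_h²/n_h, with W_h = N_h/N and N = 590:
  stratum 1: (50/590)²·528.39²/5 = 401.028
  stratum 2: (110/590)²·164.98²/4 = 236.529
  stratum 3: (90/590)²·122.74²/5 = 70.1105
  stratum 4: (340/590)²·290.77²/46 = 610.373
V̂(ȳ_st) = 1318.04
SE(ȳ_st) = √1318.04 = 36.3048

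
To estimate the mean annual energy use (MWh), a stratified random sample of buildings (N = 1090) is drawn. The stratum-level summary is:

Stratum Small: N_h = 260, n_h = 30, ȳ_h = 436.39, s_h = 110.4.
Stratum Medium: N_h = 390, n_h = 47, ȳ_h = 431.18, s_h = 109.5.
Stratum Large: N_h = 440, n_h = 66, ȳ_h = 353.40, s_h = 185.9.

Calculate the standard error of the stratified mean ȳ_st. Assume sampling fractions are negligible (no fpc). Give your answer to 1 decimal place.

SE(ȳ_st) ≈ 11.9

V̂(ȳ_st) = Σ W_h² s_h²/n_h, with W_h = N_h/N and N = 1090:
  stratum Small: (260/1090)²·110.4²/30 = 23.1159
  stratum Medium: (390/1090)²·109.5²/47 = 32.6593
  stratum Large: (440/1090)²·185.9²/66 = 85.3232
V̂(ȳ_st) = 141.098
SE(ȳ_st) = √141.098 = 11.8785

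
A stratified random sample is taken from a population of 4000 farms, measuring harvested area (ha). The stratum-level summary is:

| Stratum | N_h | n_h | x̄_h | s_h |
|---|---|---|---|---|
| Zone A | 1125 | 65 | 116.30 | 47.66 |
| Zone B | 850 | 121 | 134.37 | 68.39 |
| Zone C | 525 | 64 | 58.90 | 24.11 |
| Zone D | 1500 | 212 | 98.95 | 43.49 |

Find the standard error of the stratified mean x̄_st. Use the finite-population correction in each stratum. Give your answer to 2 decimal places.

SE(x̄_st) ≈ 2.31

V̂(x̄_st) = Σ W_h² (1 − n_h/N_h) s_h²/n_h, with W_h = N_h/N and N = 4000:
  stratum Zone A: (1125/4000)²·(1 − 65/1125)·47.66²/65 = 2.60455
  stratum Zone B: (850/4000)²·(1 − 121/850)·68.39²/121 = 1.49702
  stratum Zone C: (525/4000)²·(1 − 64/525)·24.11²/64 = 0.13739
  stratum Zone D: (1500/4000)²·(1 − 212/1500)·43.49²/212 = 1.07728
V̂(x̄_st) = 5.31624
SE(x̄_st) = √5.31624 = 2.3057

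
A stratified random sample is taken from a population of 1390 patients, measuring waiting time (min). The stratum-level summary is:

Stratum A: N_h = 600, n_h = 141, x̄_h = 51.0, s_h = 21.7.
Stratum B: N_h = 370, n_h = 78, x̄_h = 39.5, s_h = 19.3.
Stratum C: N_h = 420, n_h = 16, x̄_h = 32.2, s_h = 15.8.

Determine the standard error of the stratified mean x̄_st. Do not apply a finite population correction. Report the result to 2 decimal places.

SE(x̄_st) ≈ 1.54

V̂(x̄_st) = Σ W_h² s_h²/n_h, with W_h = N_h/N and N = 1390:
  stratum A: (600/1390)²·21.7²/141 = 0.622262
  stratum B: (370/1390)²·19.3²/78 = 0.338372
  stratum C: (420/1390)²·15.8²/16 = 1.4245
V̂(x̄_st) = 2.38514
SE(x̄_st) = √2.38514 = 1.54439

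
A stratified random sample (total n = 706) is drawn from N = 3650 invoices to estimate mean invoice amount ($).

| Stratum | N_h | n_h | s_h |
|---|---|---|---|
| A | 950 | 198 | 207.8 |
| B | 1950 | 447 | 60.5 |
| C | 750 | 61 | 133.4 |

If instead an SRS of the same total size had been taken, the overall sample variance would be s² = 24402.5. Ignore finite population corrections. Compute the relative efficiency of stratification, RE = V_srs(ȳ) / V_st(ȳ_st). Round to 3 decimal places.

RE ≈ 1.175

V̂(ȳ_st) = Σ W_h² s_h²/n_h, with W_h = N_h/N and N = 3650:
  stratum A: (950/3650)²·207.8²/198 = 14.7736
  stratum B: (1950/3650)²·60.5²/447 = 2.33715
  stratum C: (750/3650)²·133.4²/61 = 12.3174
V_st = 29.4282
V_srs = s²/n = 24402.5/706 = 34.5644
Relative efficiency = V_srs / V_st = 34.5644/29.4282 = 1.1745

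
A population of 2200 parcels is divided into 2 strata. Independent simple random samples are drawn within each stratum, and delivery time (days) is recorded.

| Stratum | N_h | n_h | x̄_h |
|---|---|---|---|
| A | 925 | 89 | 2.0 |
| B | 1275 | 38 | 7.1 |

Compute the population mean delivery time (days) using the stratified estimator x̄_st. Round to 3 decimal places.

x̄_st ≈ 4.956

N = Σ N_h = 2200. Stratum weights W_h = N_h/N.
x̄_st = (925·2.0 + 1275·7.1) / 2200 = 4.95568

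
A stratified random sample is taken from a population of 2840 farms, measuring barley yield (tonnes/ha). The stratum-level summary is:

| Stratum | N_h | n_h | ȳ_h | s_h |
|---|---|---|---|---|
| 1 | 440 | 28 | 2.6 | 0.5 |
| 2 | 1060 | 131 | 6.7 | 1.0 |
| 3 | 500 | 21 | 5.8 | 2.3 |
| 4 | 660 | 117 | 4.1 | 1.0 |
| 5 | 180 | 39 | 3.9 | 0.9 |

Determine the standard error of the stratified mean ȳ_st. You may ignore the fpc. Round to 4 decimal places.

SE(ȳ_st) ≈ 0.0981

V̂(ȳ_st) = Σ W_h² s_h²/n_h, with W_h = N_h/N and N = 2840:
  stratum 1: (440/2840)²·0.5²/28 = 0.000214314
  stratum 2: (1060/2840)²·1.0²/131 = 0.00106342
  stratum 3: (500/2840)²·2.3²/21 = 0.007808
  stratum 4: (660/2840)²·1.0²/117 = 0.000461599
  stratum 5: (180/2840)²·0.9²/39 = 8.34312e-05
V̂(ȳ_st) = 0.00963076
SE(ȳ_st) = √0.00963076 = 0.0981364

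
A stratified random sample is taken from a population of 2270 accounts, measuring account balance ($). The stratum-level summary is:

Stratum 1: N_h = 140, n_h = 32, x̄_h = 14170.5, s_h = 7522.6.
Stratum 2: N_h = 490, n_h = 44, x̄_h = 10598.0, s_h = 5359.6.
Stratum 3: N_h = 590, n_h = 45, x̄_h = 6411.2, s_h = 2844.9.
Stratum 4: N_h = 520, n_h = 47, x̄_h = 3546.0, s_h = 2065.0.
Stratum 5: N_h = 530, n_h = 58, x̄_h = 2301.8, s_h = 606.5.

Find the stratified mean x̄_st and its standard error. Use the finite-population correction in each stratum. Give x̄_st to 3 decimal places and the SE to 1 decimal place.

x̄_st ≈ 6177.697, SE ≈ 220.8

x̄_st = Σ W_h x̄_h = (140·14170.5 + 490·10598.0 + 590·6411.2 + 520·3546.0 + 530·2301.8)/2270 = 6177.69692
V̂(x̄_st) = Σ W_h² (1 − n_h/N_h) s_h²/n_h, with W_h = N_h/N and N = 2270:
  stratum 1: (140/2270)²·(1 − 32/140)·7522.6²/32 = 5189.03
  stratum 2: (490/2270)²·(1 − 44/490)·5359.6²/44 = 27688
  stratum 3: (590/2270)²·(1 − 45/590)·2844.9²/45 = 11223.2
  stratum 4: (520/2270)²·(1 − 47/520)·2065.0²/47 = 4330.67
  stratum 5: (530/2270)²·(1 − 58/530)·606.5²/58 = 307.893
V̂(x̄_st) = 48738.8
SE(x̄_st) = √48738.8 = 220.769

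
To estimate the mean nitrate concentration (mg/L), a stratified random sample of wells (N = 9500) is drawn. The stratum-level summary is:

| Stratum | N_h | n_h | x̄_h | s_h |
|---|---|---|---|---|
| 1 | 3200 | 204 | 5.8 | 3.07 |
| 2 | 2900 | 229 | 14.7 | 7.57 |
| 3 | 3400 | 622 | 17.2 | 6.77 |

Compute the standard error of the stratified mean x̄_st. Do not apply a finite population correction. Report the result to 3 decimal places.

SE(x̄_st) ≈ 0.195

V̂(x̄_st) = Σ W_h² s_h²/n_h, with W_h = N_h/N and N = 9500:
  stratum 1: (3200/9500)²·3.07²/204 = 0.00524203
  stratum 2: (2900/9500)²·7.57²/229 = 0.0233187
  stratum 3: (3400/9500)²·6.77²/622 = 0.00943838
V̂(x̄_st) = 0.0379991
SE(x̄_st) = √0.0379991 = 0.194934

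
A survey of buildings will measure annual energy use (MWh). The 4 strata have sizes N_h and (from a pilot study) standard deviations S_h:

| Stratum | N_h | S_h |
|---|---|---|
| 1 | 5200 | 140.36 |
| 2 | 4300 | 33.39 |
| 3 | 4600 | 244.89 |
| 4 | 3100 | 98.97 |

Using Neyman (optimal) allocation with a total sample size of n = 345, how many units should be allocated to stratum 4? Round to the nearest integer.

Neyman allocation: n_h = n · N_h S_h / Σ N_i S_i, with n = 345.
  stratum 1: N_h·S_h = 5200·140.36 = 729872.00
  stratum 2: N_h·S_h = 4300·33.39 = 143577.00
  stratum 3: N_h·S_h = 4600·244.89 = 1126494.00
  stratum 4: N_h·S_h = 3100·98.97 = 306807.00
Σ N_h S_h = 2306750.00
n for stratum 4 = 345·306807.00/2306750.00 = 45.886 → 46

46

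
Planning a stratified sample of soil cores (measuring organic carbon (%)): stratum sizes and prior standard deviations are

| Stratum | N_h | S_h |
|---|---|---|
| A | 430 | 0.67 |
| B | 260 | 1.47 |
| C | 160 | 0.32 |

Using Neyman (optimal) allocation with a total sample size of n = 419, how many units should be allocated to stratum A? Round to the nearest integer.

Neyman allocation: n_h = n · N_h S_h / Σ N_i S_i, with n = 419.
  stratum A: N_h·S_h = 430·0.67 = 288.10
  stratum B: N_h·S_h = 260·1.47 = 382.20
  stratum C: N_h·S_h = 160·0.32 = 51.20
Σ N_h S_h = 721.50
n for stratum A = 419·288.10/721.50 = 167.310 → 167

167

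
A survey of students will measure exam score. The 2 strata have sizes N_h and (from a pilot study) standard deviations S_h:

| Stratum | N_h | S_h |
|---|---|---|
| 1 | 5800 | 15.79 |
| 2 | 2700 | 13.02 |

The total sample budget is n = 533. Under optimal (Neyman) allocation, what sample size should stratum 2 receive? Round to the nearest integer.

Neyman allocation: n_h = n · N_h S_h / Σ N_i S_i, with n = 533.
  stratum 1: N_h·S_h = 5800·15.79 = 91582.00
  stratum 2: N_h·S_h = 2700·13.02 = 35154.00
Σ N_h S_h = 126736.00
n for stratum 2 = 533·35154.00/126736.00 = 147.843 → 148

148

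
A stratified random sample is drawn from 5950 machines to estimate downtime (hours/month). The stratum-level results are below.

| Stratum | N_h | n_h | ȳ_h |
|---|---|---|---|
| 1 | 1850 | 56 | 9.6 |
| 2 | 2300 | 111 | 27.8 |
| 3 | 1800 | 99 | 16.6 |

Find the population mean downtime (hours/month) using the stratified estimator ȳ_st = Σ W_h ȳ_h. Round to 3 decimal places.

N = Σ N_h = 5950. Stratum weights W_h = N_h/N.
ȳ_st = (1850·9.6 + 2300·27.8 + 1800·16.6) / 5950 = 18.75294

ȳ_st ≈ 18.753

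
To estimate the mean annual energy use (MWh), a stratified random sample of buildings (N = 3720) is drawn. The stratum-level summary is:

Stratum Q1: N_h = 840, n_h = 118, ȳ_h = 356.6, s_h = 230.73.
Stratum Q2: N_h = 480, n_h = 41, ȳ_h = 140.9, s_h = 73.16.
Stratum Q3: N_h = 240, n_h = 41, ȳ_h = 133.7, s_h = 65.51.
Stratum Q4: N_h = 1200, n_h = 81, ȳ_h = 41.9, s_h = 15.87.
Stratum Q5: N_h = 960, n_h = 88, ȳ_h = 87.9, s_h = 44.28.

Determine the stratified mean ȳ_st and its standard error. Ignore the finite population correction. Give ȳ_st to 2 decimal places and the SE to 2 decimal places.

ȳ_st = Σ W_h ȳ_h = (840·356.6 + 480·140.9 + 240·133.7 + 1200·41.9 + 960·87.9)/3720 = 143.52903
V̂(ȳ_st) = Σ W_h² s_h²/n_h, with W_h = N_h/N and N = 3720:
  stratum Q1: (840/3720)²·230.73²/118 = 23.0038
  stratum Q2: (480/3720)²·73.16²/41 = 2.1735
  stratum Q3: (240/3720)²·65.51²/41 = 0.43568
  stratum Q4: (1200/3720)²·15.87²/81 = 0.323553
  stratum Q5: (960/3720)²·44.28²/88 = 1.48385
V̂(ȳ_st) = 27.4203
SE(ȳ_st) = √27.4203 = 5.23644

ȳ_st ≈ 143.53, SE ≈ 5.24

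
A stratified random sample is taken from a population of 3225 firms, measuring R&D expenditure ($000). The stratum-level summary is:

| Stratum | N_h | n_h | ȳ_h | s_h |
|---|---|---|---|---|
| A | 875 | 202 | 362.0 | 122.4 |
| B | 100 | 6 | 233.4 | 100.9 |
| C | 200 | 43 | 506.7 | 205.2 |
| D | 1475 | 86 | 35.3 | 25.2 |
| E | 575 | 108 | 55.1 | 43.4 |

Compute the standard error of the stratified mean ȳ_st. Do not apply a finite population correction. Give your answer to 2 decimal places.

V̂(ȳ_st) = Σ W_h² s_h²/n_h, with W_h = N_h/N and N = 3225:
  stratum A: (875/3225)²·122.4²/202 = 5.45969
  stratum B: (100/3225)²·100.9²/6 = 1.63144
  stratum C: (200/3225)²·205.2²/43 = 3.76606
  stratum D: (1475/3225)²·25.2²/86 = 1.54464
  stratum E: (575/3225)²·43.4²/108 = 0.554411
V̂(ȳ_st) = 12.9562
SE(ȳ_st) = √12.9562 = 3.59948

SE(ȳ_st) ≈ 3.60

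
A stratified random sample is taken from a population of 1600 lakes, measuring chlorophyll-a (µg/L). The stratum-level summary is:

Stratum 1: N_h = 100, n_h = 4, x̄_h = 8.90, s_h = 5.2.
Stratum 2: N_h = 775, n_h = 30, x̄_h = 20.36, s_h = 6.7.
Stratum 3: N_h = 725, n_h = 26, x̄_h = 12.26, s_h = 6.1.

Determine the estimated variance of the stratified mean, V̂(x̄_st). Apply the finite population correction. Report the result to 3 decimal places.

V̂(x̄_st) ≈ 0.646

V̂(x̄_st) = Σ W_h² (1 − n_h/N_h) s_h²/n_h, with W_h = N_h/N and N = 1600:
  stratum 1: (100/1600)²·(1 − 4/100)·5.2²/4 = 0.02535
  stratum 2: (775/1600)²·(1 − 30/775)·6.7²/30 = 0.337479
  stratum 3: (725/1600)²·(1 − 26/725)·6.1²/26 = 0.28331
V̂(x̄_st) = 0.646138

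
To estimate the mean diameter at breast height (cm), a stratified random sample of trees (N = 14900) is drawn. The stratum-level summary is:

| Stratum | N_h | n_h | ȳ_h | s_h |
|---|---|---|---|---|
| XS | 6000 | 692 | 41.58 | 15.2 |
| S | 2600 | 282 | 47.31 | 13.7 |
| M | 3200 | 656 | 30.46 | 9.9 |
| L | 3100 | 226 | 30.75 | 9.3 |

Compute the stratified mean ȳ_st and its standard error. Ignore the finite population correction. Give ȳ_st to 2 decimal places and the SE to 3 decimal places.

ȳ_st ≈ 37.94, SE ≈ 0.313

ȳ_st = Σ W_h ȳ_h = (6000·41.58 + 2600·47.31 + 3200·30.46 + 3100·30.75)/14900 = 37.93846
V̂(ȳ_st) = Σ W_h² s_h²/n_h, with W_h = N_h/N and N = 14900:
  stratum XS: (6000/14900)²·15.2²/692 = 0.0541391
  stratum S: (2600/14900)²·13.7²/282 = 0.0202659
  stratum M: (3200/14900)²·9.9²/656 = 0.00689119
  stratum L: (3100/14900)²·9.3²/226 = 0.0165656
V̂(ȳ_st) = 0.0978618
SE(ȳ_st) = √0.0978618 = 0.312829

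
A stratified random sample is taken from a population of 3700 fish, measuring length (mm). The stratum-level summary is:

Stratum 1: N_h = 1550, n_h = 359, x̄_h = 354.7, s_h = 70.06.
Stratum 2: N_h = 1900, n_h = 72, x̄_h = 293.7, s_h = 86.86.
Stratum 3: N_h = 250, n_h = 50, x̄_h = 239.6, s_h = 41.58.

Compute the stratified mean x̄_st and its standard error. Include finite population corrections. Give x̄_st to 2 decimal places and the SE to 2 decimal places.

x̄_st = Σ W_h x̄_h = (1550·354.7 + 1900·293.7 + 250·239.6)/3700 = 315.59865
V̂(x̄_st) = Σ W_h² (1 − n_h/N_h) s_h²/n_h, with W_h = N_h/N and N = 3700:
  stratum 1: (1550/3700)²·(1 − 359/1550)·70.06²/359 = 1.84368
  stratum 2: (1900/3700)²·(1 − 72/1900)·86.86²/72 = 26.5848
  stratum 3: (250/3700)²·(1 − 50/250)·41.58²/50 = 0.126289
V̂(x̄_st) = 28.5548
SE(x̄_st) = √28.5548 = 5.34367

x̄_st ≈ 315.60, SE ≈ 5.34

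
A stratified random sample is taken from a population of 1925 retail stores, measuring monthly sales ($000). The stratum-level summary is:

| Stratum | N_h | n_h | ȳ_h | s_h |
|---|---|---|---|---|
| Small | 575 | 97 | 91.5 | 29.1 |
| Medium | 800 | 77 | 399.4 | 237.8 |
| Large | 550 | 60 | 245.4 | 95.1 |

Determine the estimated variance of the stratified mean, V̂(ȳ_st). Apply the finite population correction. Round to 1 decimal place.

V̂(ȳ_st) = Σ W_h² (1 − n_h/N_h) s_h²/n_h, with W_h = N_h/N and N = 1925:
  stratum Small: (575/1925)²·(1 − 97/575)·29.1²/97 = 0.647513
  stratum Medium: (800/1925)²·(1 − 77/800)·237.8²/77 = 114.63
  stratum Large: (550/1925)²·(1 − 60/550)·95.1²/60 = 10.9624
V̂(ȳ_st) = 126.24

V̂(ȳ_st) ≈ 126.2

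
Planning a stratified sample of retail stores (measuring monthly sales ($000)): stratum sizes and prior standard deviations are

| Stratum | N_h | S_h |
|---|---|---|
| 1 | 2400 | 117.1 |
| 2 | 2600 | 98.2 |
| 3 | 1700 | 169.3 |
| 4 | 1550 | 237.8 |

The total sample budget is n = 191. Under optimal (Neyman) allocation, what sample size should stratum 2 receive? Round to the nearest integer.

Neyman allocation: n_h = n · N_h S_h / Σ N_i S_i, with n = 191.
  stratum 1: N_h·S_h = 2400·117.1 = 281040.00
  stratum 2: N_h·S_h = 2600·98.2 = 255320.00
  stratum 3: N_h·S_h = 1700·169.3 = 287810.00
  stratum 4: N_h·S_h = 1550·237.8 = 368590.00
Σ N_h S_h = 1192760.00
n for stratum 2 = 191·255320.00/1192760.00 = 40.885 → 41

41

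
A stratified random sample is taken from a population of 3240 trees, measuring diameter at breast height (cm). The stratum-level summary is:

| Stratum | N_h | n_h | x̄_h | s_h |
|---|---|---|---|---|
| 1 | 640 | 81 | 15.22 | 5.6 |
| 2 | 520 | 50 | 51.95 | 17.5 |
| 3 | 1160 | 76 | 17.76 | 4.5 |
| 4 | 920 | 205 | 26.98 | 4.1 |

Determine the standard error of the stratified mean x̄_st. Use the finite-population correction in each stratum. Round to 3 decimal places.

V̂(x̄_st) = Σ W_h² (1 − n_h/N_h) s_h²/n_h, with W_h = N_h/N and N = 3240:
  stratum 1: (640/3240)²·(1 − 81/640)·5.6²/81 = 0.0131945
  stratum 2: (520/3240)²·(1 − 50/520)·17.5²/50 = 0.142599
  stratum 3: (1160/3240)²·(1 − 76/1160)·4.5²/76 = 0.031916
  stratum 4: (920/3240)²·(1 − 205/920)·4.1²/205 = 0.00513828
V̂(x̄_st) = 0.192848
SE(x̄_st) = √0.192848 = 0.439145

SE(x̄_st) ≈ 0.439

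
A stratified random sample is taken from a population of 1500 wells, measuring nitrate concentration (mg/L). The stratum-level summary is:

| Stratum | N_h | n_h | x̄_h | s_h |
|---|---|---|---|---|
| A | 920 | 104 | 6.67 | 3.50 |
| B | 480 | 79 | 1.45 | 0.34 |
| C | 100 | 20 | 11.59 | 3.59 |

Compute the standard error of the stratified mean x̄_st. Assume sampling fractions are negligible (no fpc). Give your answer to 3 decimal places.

V̂(x̄_st) = Σ W_h² s_h²/n_h, with W_h = N_h/N and N = 1500:
  stratum A: (920/1500)²·3.50²/104 = 0.0443094
  stratum B: (480/1500)²·0.34²/79 = 0.000149841
  stratum C: (100/1500)²·3.59²/20 = 0.00286402
V̂(x̄_st) = 0.0473233
SE(x̄_st) = √0.0473233 = 0.217539

SE(x̄_st) ≈ 0.218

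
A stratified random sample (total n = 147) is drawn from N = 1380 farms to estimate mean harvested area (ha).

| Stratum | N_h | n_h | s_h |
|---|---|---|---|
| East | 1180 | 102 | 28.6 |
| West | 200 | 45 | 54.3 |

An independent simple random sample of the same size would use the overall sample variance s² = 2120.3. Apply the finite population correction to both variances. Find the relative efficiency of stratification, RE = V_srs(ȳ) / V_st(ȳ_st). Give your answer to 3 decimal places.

V̂(ȳ_st) = Σ W_h² (1 − n_h/N_h) s_h²/n_h, with W_h = N_h/N and N = 1380:
  stratum East: (1180/1380)²·(1 − 102/1180)·28.6²/102 = 5.35642
  stratum West: (200/1380)²·(1 − 45/200)·54.3²/45 = 1.06657
V_st = 6.42299
V_srs = (1 − 147/1380)·2120.3/147 = 12.8874
Relative efficiency = V_srs / V_st = 12.8874/6.42299 = 2.0064

RE ≈ 2.006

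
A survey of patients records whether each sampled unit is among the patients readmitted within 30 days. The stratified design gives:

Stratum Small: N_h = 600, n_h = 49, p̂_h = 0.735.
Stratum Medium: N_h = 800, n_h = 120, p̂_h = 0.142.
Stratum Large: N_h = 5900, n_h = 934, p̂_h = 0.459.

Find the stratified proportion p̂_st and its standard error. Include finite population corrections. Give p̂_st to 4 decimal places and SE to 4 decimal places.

N = 7300; stratum weights W_h = N_h/N.
p̂_st = Σ W_h p̂_h = (600·0.735 + 800·0.142 + 5900·0.459)/7300 = 0.44695
V̂(p̂_st) = Σ W_h² (1 − n_h/N_h) p̂_h(1−p̂_h)/(n_h−1):
  stratum Small: (600/7300)²·(1 − 49/600)·0.735·0.265/48 = 2.51738e-05
  stratum Medium: (800/7300)²·(1 − 120/800)·0.142·0.858/119 = 1.04516e-05
  stratum Large: (5900/7300)²·(1 − 934/5900)·0.459·0.541/933 = 0.000146333
V̂(p̂_st) = 0.000181958; SE = √V̂ = 0.0134892

p̂_st ≈ 0.4469, SE ≈ 0.0135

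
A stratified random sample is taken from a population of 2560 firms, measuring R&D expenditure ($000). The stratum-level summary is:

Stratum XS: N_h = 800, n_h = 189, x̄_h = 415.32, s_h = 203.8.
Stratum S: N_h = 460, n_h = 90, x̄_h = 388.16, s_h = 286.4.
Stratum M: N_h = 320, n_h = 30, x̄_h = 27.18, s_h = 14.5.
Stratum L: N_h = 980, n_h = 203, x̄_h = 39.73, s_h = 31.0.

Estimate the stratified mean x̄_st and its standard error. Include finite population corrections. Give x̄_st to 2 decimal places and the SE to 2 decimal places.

x̄_st ≈ 218.14, SE ≈ 6.38

x̄_st = Σ W_h x̄_h = (800·415.32 + 460·388.16 + 320·27.18 + 980·39.73)/2560 = 218.14164
V̂(x̄_st) = Σ W_h² (1 − n_h/N_h) s_h²/n_h, with W_h = N_h/N and N = 2560:
  stratum XS: (800/2560)²·(1 − 189/800)·203.8²/189 = 16.3907
  stratum S: (460/2560)²·(1 − 90/460)·286.4²/90 = 23.6692
  stratum M: (320/2560)²·(1 − 30/320)·14.5²/30 = 0.0992391
  stratum L: (980/2560)²·(1 − 203/980)·31.0²/203 = 0.55004
V̂(x̄_st) = 40.7092
SE(x̄_st) = √40.7092 = 6.38037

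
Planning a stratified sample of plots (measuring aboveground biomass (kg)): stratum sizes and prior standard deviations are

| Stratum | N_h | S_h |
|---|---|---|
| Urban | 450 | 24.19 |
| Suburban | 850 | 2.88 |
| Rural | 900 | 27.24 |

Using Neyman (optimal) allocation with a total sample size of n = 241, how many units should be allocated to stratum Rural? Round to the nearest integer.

156

Neyman allocation: n_h = n · N_h S_h / Σ N_i S_i, with n = 241.
  stratum Urban: N_h·S_h = 450·24.19 = 10885.50
  stratum Suburban: N_h·S_h = 850·2.88 = 2448.00
  stratum Rural: N_h·S_h = 900·27.24 = 24516.00
Σ N_h S_h = 37849.50
n for stratum Rural = 241·24516.00/37849.50 = 156.101 → 156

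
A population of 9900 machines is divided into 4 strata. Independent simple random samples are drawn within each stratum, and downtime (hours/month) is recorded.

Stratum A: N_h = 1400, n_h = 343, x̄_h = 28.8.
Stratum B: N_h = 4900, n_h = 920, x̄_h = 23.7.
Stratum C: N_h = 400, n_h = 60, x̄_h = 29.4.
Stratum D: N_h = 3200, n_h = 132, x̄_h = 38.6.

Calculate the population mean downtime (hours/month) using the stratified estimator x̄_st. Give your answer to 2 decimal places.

x̄_st ≈ 29.47

N = Σ N_h = 9900. Stratum weights W_h = N_h/N.
x̄_st = (1400·28.8 + 4900·23.7 + 400·29.4 + 3200·38.6) / 9900 = 29.4677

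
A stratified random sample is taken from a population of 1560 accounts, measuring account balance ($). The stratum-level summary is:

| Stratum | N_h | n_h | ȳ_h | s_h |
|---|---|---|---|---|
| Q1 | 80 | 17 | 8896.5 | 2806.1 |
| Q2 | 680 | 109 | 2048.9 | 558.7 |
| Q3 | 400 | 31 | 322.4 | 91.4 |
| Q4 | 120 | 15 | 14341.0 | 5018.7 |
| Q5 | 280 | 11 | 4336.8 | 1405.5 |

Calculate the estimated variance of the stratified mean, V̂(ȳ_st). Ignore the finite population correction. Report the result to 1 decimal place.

V̂(ȳ_st) ≈ 17501.2

V̂(ȳ_st) = Σ W_h² s_h²/n_h, with W_h = N_h/N and N = 1560:
  stratum Q1: (80/1560)²·2806.1²/17 = 1218.11
  stratum Q2: (680/1560)²·558.7²/109 = 544.126
  stratum Q3: (400/1560)²·91.4²/31 = 17.7175
  stratum Q4: (120/1560)²·5018.7²/15 = 9935.84
  stratum Q5: (280/1560)²·1405.5²/11 = 5785.43
V̂(ȳ_st) = 17501.2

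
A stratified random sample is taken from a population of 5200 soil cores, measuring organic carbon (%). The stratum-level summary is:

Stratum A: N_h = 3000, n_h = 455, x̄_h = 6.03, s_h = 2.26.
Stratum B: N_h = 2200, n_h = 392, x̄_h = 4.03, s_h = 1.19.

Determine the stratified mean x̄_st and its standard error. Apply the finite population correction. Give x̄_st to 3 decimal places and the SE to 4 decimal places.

x̄_st ≈ 5.184, SE ≈ 0.0608

x̄_st = Σ W_h x̄_h = (3000·6.03 + 2200·4.03)/5200 = 5.18385
V̂(x̄_st) = Σ W_h² (1 − n_h/N_h) s_h²/n_h, with W_h = N_h/N and N = 5200:
  stratum A: (3000/5200)²·(1 − 455/3000)·2.26²/455 = 0.00316962
  stratum B: (2200/5200)²·(1 − 392/2200)·1.19²/392 = 0.000531401
V̂(x̄_st) = 0.00370103
SE(x̄_st) = √0.00370103 = 0.0608361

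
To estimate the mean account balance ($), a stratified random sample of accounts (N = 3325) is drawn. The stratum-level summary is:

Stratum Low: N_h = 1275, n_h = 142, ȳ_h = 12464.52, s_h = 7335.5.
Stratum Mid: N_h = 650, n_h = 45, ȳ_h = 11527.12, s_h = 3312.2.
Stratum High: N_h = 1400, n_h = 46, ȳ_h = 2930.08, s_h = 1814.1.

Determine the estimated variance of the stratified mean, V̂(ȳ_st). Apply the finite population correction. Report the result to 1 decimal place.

V̂(ȳ_st) ≈ 70452.4

V̂(ȳ_st) = Σ W_h² (1 − n_h/N_h) s_h²/n_h, with W_h = N_h/N and N = 3325:
  stratum Low: (1275/3325)²·(1 − 142/1275)·7335.5²/142 = 49514
  stratum Mid: (650/3325)²·(1 − 45/650)·3312.2²/45 = 8671.74
  stratum High: (1400/3325)²·(1 − 46/1400)·1814.1²/46 = 12266.7
V̂(ȳ_st) = 70452.4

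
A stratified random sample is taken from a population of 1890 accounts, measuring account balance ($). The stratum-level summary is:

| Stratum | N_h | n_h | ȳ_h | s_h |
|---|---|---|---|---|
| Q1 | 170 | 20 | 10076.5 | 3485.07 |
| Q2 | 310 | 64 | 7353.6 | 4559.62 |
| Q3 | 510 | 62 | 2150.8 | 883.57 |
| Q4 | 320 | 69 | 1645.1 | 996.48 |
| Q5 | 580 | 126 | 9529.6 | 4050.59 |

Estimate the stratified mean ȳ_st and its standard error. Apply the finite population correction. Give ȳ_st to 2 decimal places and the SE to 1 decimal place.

ȳ_st ≈ 5895.84, SE ≈ 148.3

ȳ_st = Σ W_h ȳ_h = (170·10076.5 + 310·7353.6 + 510·2150.8 + 320·1645.1 + 580·9529.6)/1890 = 5895.83545
V̂(ȳ_st) = Σ W_h² (1 − n_h/N_h) s_h²/n_h, with W_h = N_h/N and N = 1890:
  stratum Q1: (170/1890)²·(1 − 20/170)·3485.07²/20 = 4335.2
  stratum Q2: (310/1890)²·(1 − 64/310)·4559.62²/64 = 6935.06
  stratum Q3: (510/1890)²·(1 − 62/510)·883.57²/62 = 805.406
  stratum Q4: (320/1890)²·(1 − 69/320)·996.48²/69 = 323.585
  stratum Q5: (580/1890)²·(1 − 126/580)·4050.59²/126 = 9599.01
V̂(ȳ_st) = 21998.3
SE(ȳ_st) = √21998.3 = 148.318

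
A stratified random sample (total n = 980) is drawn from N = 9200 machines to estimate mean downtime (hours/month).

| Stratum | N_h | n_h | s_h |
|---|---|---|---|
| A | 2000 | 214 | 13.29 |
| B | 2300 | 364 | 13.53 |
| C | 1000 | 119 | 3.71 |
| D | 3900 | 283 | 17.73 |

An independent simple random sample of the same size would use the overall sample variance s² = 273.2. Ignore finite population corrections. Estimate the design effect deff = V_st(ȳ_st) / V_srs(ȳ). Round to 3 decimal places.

deff ≈ 0.974

V̂(ȳ_st) = Σ W_h² s_h²/n_h, with W_h = N_h/N and N = 9200:
  stratum A: (2000/9200)²·13.29²/214 = 0.039005
  stratum B: (2300/9200)²·13.53²/364 = 0.0314322
  stratum C: (1000/9200)²·3.71²/119 = 0.00136655
  stratum D: (3900/9200)²·17.73²/283 = 0.199611
V_st = 0.271415
V_srs = s²/n = 273.2/980 = 0.278776
deff = V_st / V_srs = 0.271415/0.278776 = 0.9736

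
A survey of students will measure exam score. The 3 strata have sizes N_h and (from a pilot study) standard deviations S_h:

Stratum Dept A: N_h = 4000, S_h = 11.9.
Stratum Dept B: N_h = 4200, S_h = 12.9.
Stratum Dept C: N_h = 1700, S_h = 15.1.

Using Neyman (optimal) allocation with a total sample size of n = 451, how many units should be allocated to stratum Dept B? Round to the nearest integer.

192

Neyman allocation: n_h = n · N_h S_h / Σ N_i S_i, with n = 451.
  stratum Dept A: N_h·S_h = 4000·11.9 = 47600.00
  stratum Dept B: N_h·S_h = 4200·12.9 = 54180.00
  stratum Dept C: N_h·S_h = 1700·15.1 = 25670.00
Σ N_h S_h = 127450.00
n for stratum Dept B = 451·54180.00/127450.00 = 191.724 → 192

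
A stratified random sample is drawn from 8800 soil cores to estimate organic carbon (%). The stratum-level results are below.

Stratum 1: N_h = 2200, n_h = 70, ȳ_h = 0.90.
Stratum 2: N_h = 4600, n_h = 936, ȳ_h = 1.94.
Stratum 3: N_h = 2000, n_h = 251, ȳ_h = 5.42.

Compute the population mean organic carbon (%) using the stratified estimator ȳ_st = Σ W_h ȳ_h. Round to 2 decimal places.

N = Σ N_h = 8800. Stratum weights W_h = N_h/N.
ȳ_st = (2200·0.90 + 4600·1.94 + 2000·5.42) / 8800 = 2.4709

ȳ_st ≈ 2.47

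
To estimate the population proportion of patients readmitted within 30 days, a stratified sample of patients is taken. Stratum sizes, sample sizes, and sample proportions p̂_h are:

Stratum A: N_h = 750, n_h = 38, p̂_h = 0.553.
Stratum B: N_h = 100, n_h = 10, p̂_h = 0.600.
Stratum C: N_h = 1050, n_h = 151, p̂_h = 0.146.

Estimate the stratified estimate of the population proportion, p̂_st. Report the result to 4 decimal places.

p̂_st ≈ 0.3306

N = 1900; stratum weights W_h = N_h/N.
p̂_st = Σ W_h p̂_h = (750·0.553 + 100·0.600 + 1050·0.146)/1900 = 0.33055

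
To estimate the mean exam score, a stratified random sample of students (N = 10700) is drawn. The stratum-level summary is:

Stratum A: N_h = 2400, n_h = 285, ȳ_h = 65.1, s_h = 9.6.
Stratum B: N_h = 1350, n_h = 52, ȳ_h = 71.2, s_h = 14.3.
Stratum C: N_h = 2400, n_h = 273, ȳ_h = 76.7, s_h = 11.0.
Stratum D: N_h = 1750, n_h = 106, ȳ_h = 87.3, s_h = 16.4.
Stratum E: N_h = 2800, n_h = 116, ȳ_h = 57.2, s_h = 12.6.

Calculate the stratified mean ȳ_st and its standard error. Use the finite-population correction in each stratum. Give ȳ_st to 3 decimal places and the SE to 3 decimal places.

ȳ_st = Σ W_h ȳ_h = (2400·65.1 + 1350·71.2 + 2400·76.7 + 1750·87.3 + 2800·57.2)/10700 = 70.03505
V̂(ȳ_st) = Σ W_h² (1 − n_h/N_h) s_h²/n_h, with W_h = N_h/N and N = 10700:
  stratum A: (2400/10700)²·(1 − 285/2400)·9.6²/285 = 0.0143368
  stratum B: (1350/10700)²·(1 − 52/1350)·14.3²/52 = 0.060188
  stratum C: (2400/10700)²·(1 − 273/2400)·11.0²/273 = 0.0197621
  stratum D: (1750/10700)²·(1 − 106/1750)·16.4²/106 = 0.0637609
  stratum E: (2800/10700)²·(1 − 116/2800)·12.6²/116 = 0.0898372
V̂(ȳ_st) = 0.247885
SE(ȳ_st) = √0.247885 = 0.49788

ȳ_st ≈ 70.035, SE ≈ 0.498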